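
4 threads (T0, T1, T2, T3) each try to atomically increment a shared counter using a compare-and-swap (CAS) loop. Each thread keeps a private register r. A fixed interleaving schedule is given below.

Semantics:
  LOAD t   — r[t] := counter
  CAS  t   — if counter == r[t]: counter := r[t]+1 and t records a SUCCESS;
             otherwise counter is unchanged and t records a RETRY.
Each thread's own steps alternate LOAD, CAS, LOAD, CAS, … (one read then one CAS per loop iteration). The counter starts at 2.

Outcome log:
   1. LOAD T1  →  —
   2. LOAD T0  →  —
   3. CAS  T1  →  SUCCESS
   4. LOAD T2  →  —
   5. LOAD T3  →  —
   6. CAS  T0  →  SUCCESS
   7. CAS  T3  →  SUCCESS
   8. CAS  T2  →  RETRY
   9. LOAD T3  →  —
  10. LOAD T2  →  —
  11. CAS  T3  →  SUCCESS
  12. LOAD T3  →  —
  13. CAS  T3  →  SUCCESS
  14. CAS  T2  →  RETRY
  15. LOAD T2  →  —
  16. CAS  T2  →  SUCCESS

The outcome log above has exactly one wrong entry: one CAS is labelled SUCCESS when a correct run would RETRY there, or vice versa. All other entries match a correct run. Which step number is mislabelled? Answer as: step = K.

step = 6

Re-executing:
[1] T1.load  rd  (counter 2, T1.r 2)
[2] T0.load  rd  (counter 2, T0.r 2)
[3] T1.cas  hit  (counter 3, T1.r 2)
[4] T2.load  rd  (counter 3, T2.r 3)
[5] T3.load  rd  (counter 3, T3.r 3)
[6] T0.cas  miss  (counter 3, T0.r 2)
[7] T3.cas  hit  (counter 4, T3.r 3)
[8] T2.cas  miss  (counter 4, T2.r 3)
[9] T3.load  rd  (counter 4, T3.r 4)
[10] T2.load  rd  (counter 4, T2.r 4)
[11] T3.cas  hit  (counter 5, T3.r 4)
[12] T3.load  rd  (counter 5, T3.r 5)
[13] T3.cas  hit  (counter 6, T3.r 5)
[14] T2.cas  miss  (counter 6, T2.r 4)
[15] T2.load  rd  (counter 6, T2.r 6)
[16] T2.cas  hit  (counter 7, T2.r 6)
Log disagrees first at step 6.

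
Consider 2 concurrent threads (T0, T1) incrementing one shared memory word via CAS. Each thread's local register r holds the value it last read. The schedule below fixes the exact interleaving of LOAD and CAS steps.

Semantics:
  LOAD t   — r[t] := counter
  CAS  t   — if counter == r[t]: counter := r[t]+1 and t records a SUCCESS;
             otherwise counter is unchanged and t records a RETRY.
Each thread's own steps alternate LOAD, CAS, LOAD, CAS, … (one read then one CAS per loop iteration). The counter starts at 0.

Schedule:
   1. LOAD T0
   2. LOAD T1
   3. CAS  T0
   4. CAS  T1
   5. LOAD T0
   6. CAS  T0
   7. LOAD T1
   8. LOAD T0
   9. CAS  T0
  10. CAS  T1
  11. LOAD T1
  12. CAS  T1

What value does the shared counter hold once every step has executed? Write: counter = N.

T0 LOAD — after: cnt=0, r=0 — load
T1 LOAD — after: cnt=0, r=0 — load
T0 CAS — after: cnt=1, r=0 — ok
T1 CAS — after: cnt=1, r=0 — retry
T0 LOAD — after: cnt=1, r=1 — load
T0 CAS — after: cnt=2, r=1 — ok
T1 LOAD — after: cnt=2, r=2 — load
T0 LOAD — after: cnt=2, r=2 — load
T0 CAS — after: cnt=3, r=2 — ok
T1 CAS — after: cnt=3, r=2 — retry
T1 LOAD — after: cnt=3, r=3 — load
T1 CAS — after: cnt=4, r=3 — ok

counter = 4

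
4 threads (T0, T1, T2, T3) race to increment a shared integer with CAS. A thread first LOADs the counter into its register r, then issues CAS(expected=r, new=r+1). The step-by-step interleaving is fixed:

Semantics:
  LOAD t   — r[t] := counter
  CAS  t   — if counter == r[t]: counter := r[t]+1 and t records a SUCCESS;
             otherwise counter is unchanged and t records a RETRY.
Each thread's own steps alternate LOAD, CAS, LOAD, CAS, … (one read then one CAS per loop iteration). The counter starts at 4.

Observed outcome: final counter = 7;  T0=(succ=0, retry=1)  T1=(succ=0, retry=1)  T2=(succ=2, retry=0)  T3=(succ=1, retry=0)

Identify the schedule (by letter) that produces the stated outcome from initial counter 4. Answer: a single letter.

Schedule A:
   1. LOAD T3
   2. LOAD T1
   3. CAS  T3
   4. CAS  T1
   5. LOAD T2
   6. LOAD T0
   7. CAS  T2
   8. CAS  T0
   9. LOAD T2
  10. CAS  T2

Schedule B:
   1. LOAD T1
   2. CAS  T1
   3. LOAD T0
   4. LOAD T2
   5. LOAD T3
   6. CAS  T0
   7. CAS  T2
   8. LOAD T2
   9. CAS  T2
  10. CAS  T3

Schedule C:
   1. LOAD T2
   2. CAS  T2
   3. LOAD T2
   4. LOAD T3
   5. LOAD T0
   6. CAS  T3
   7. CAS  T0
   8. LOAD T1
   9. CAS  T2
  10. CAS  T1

A

Tracing schedule A:
1. LOAD T3 → mem=4 r[T3]=4 [LOAD]
2. LOAD T1 → mem=4 r[T1]=4 [LOAD]
3. CAS T3 → mem=5 r[T3]=4 [OK]
4. CAS T1 → mem=5 r[T1]=4 [RETRY]
5. LOAD T2 → mem=5 r[T2]=5 [LOAD]
6. LOAD T0 → mem=5 r[T0]=5 [LOAD]
7. CAS T2 → mem=6 r[T2]=5 [OK]
8. CAS T0 → mem=6 r[T0]=5 [RETRY]
9. LOAD T2 → mem=6 r[T2]=6 [LOAD]
10. CAS T2 → mem=7 r[T2]=6 [OK]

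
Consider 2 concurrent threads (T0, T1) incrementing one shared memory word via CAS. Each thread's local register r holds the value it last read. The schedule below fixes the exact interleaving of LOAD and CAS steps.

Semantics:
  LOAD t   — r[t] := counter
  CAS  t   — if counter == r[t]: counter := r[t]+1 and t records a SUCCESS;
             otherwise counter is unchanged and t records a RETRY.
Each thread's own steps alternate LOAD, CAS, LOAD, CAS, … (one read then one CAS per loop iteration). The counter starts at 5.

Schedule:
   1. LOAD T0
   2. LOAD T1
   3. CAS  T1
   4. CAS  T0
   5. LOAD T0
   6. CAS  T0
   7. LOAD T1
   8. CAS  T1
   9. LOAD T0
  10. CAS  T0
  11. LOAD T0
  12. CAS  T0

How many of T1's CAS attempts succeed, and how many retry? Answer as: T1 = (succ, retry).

T1 = (2, 0)

#1 T0 reads 5
#2 T1 reads 5
#3 T1 CAS(5→6) writes; counter now 6
#4 T0 CAS(5→6) fails; counter now 6
#5 T0 reads 6
#6 T0 CAS(6→7) writes; counter now 7
#7 T1 reads 7
#8 T1 CAS(7→8) writes; counter now 8
#9 T0 reads 8
#10 T0 CAS(8→9) writes; counter now 9
#11 T0 reads 9
#12 T0 CAS(9→10) writes; counter now 10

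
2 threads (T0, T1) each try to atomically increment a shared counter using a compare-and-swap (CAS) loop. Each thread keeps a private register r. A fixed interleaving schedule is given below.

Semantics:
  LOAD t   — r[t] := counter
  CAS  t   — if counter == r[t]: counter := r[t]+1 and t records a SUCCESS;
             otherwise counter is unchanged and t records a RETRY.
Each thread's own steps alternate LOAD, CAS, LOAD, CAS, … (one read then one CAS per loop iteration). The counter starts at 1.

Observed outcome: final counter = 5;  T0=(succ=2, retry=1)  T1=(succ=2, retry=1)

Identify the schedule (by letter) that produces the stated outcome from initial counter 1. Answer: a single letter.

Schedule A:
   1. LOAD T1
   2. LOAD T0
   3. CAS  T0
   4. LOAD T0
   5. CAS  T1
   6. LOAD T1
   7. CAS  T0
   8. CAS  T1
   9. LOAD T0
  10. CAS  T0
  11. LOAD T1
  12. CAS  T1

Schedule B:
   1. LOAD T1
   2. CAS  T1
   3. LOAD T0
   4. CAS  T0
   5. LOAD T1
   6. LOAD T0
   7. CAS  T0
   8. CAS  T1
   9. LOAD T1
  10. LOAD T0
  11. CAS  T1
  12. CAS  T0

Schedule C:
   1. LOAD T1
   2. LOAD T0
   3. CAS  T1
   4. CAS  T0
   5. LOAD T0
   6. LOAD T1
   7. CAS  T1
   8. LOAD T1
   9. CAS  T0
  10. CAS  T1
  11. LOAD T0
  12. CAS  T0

B

Simulating candidate B:
T1 LOAD — after: cnt=1, r=1 — load
T1 CAS — after: cnt=2, r=1 — ok
T0 LOAD — after: cnt=2, r=2 — load
T0 CAS — after: cnt=3, r=2 — ok
T1 LOAD — after: cnt=3, r=3 — load
T0 LOAD — after: cnt=3, r=3 — load
T0 CAS — after: cnt=4, r=3 — ok
T1 CAS — after: cnt=4, r=3 — retry
T1 LOAD — after: cnt=4, r=4 — load
T0 LOAD — after: cnt=4, r=4 — load
T1 CAS — after: cnt=5, r=4 — ok
T0 CAS — after: cnt=5, r=4 — retry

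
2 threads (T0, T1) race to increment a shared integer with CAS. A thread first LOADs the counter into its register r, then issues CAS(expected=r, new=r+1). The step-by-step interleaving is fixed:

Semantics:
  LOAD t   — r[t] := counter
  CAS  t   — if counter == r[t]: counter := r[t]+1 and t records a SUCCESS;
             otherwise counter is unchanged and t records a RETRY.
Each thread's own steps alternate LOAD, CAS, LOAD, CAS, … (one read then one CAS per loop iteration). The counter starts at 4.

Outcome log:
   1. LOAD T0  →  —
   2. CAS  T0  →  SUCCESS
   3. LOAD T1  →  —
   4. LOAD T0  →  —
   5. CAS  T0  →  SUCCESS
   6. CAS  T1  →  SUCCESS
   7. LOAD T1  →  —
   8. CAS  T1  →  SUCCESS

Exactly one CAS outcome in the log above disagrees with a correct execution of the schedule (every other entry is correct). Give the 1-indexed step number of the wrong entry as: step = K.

Correct run:
[1] T0.load  rd  (counter 4, T0.r 4)
[2] T0.cas  hit  (counter 5, T0.r 4)
[3] T1.load  rd  (counter 5, T1.r 5)
[4] T0.load  rd  (counter 5, T0.r 5)
[5] T0.cas  hit  (counter 6, T0.r 5)
[6] T1.cas  miss  (counter 6, T1.r 5)
[7] T1.load  rd  (counter 6, T1.r 6)
[8] T1.cas  hit  (counter 7, T1.r 6)
Log disagrees first at step 6.

step = 6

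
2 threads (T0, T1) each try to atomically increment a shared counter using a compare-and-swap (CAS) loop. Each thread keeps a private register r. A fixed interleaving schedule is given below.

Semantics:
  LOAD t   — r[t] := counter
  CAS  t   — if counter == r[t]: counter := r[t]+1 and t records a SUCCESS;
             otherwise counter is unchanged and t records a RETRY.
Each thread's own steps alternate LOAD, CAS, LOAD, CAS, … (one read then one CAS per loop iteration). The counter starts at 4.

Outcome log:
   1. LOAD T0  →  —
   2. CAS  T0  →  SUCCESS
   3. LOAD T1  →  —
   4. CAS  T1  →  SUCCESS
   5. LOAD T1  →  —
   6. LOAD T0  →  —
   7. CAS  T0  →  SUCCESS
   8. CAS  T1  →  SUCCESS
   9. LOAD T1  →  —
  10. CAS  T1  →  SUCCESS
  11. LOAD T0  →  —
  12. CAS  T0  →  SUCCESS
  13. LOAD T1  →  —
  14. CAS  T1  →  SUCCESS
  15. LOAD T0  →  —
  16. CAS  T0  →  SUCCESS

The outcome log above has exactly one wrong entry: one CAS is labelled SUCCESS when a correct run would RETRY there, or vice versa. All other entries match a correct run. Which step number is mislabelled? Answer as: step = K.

step = 8

Reference trace:
[1] T0.load  rd  (counter 4, T0.r 4)
[2] T0.cas  hit  (counter 5, T0.r 4)
[3] T1.load  rd  (counter 5, T1.r 5)
[4] T1.cas  hit  (counter 6, T1.r 5)
[5] T1.load  rd  (counter 6, T1.r 6)
[6] T0.load  rd  (counter 6, T0.r 6)
[7] T0.cas  hit  (counter 7, T0.r 6)
[8] T1.cas  miss  (counter 7, T1.r 6)
[9] T1.load  rd  (counter 7, T1.r 7)
[10] T1.cas  hit  (counter 8, T1.r 7)
[11] T0.load  rd  (counter 8, T0.r 8)
[12] T0.cas  hit  (counter 9, T0.r 8)
[13] T1.load  rd  (counter 9, T1.r 9)
[14] T1.cas  hit  (counter 10, T1.r 9)
[15] T0.load  rd  (counter 10, T0.r 10)
[16] T0.cas  hit  (counter 11, T0.r 10)
Flip is step 8.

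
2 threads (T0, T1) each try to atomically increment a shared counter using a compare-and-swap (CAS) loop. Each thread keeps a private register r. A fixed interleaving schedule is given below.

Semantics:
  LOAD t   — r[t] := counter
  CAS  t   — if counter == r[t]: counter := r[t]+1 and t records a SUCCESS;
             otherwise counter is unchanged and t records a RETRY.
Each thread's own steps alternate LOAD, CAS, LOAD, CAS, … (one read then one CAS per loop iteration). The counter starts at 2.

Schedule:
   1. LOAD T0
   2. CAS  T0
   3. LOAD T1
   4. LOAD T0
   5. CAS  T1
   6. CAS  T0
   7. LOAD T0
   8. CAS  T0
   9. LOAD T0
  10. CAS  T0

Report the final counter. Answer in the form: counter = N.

   1) LOAD T0:  M=2  r_T0=2
   2) CAS  T0:  M=3  r_T0=2 ✓
   3) LOAD T1:  M=3  r_T1=3
   4) LOAD T0:  M=3  r_T0=3
   5) CAS  T1:  M=4  r_T1=3 ✓
   6) CAS  T0:  M=4  r_T0=3 ✗
   7) LOAD T0:  M=4  r_T0=4
   8) CAS  T0:  M=5  r_T0=4 ✓
   9) LOAD T0:  M=5  r_T0=5
  10) CAS  T0:  M=6  r_T0=5 ✓

counter = 6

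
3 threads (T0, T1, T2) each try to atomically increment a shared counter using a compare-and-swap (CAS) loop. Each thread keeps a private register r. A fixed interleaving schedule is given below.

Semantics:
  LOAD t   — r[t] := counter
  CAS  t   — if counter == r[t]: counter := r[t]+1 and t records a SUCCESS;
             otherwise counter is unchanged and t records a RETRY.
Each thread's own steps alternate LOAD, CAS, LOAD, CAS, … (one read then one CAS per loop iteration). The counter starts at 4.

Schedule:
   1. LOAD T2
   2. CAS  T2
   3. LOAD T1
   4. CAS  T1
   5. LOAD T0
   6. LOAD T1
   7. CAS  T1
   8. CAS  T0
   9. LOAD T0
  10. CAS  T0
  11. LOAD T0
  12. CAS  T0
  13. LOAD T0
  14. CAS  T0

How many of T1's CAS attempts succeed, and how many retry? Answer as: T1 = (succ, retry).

1. LOAD T2 → mem=4 r[T2]=4 [LOAD]
2. CAS T2 → mem=5 r[T2]=4 [OK]
3. LOAD T1 → mem=5 r[T1]=5 [LOAD]
4. CAS T1 → mem=6 r[T1]=5 [OK]
5. LOAD T0 → mem=6 r[T0]=6 [LOAD]
6. LOAD T1 → mem=6 r[T1]=6 [LOAD]
7. CAS T1 → mem=7 r[T1]=6 [OK]
8. CAS T0 → mem=7 r[T0]=6 [RETRY]
9. LOAD T0 → mem=7 r[T0]=7 [LOAD]
10. CAS T0 → mem=8 r[T0]=7 [OK]
11. LOAD T0 → mem=8 r[T0]=8 [LOAD]
12. CAS T0 → mem=9 r[T0]=8 [OK]
13. LOAD T0 → mem=9 r[T0]=9 [LOAD]
14. CAS T0 → mem=10 r[T0]=9 [OK]

T1 = (2, 0)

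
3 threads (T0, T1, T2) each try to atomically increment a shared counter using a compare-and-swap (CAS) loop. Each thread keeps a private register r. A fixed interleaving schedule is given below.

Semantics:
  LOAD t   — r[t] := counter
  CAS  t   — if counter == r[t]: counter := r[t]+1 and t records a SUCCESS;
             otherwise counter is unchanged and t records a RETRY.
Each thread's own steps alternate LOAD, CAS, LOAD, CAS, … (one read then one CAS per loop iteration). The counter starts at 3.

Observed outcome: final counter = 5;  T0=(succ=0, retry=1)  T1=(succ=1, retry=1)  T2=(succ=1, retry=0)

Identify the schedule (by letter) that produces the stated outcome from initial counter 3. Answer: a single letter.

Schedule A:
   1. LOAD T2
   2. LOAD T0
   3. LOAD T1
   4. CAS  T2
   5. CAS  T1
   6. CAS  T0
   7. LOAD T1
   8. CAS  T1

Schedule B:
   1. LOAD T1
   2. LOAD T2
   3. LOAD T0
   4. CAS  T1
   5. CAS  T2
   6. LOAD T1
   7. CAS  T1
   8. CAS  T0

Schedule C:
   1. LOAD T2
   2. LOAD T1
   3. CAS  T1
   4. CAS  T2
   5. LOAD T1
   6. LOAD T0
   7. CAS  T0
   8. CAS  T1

Tracing schedule A:
T2 LOAD — after: cnt=3, r=3 — load
T0 LOAD — after: cnt=3, r=3 — load
T1 LOAD — after: cnt=3, r=3 — load
T2 CAS — after: cnt=4, r=3 — ok
T1 CAS — after: cnt=4, r=3 — retry
T0 CAS — after: cnt=4, r=3 — retry
T1 LOAD — after: cnt=4, r=4 — load
T1 CAS — after: cnt=5, r=4 — ok

A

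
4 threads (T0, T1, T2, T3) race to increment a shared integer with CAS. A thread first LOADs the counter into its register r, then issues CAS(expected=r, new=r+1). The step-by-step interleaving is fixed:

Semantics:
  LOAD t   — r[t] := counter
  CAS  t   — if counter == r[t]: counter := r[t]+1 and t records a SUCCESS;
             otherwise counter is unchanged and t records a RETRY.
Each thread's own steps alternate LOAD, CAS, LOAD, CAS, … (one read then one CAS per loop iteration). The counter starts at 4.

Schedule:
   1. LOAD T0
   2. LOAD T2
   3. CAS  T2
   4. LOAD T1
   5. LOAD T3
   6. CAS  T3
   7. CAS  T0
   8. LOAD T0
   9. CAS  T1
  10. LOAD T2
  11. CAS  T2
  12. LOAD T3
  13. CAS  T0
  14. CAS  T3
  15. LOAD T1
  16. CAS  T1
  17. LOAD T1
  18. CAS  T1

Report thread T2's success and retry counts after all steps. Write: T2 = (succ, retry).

T2 = (2, 0)

#1 T0 reads 4
#2 T2 reads 4
#3 T2 CAS(4→5) writes; counter now 5
#4 T1 reads 5
#5 T3 reads 5
#6 T3 CAS(5→6) writes; counter now 6
#7 T0 CAS(4→5) fails; counter now 6
#8 T0 reads 6
#9 T1 CAS(5→6) fails; counter now 6
#10 T2 reads 6
#11 T2 CAS(6→7) writes; counter now 7
#12 T3 reads 7
#13 T0 CAS(6→7) fails; counter now 7
#14 T3 CAS(7→8) writes; counter now 8
#15 T1 reads 8
#16 T1 CAS(8→9) writes; counter now 9
#17 T1 reads 9
#18 T1 CAS(9→10) writes; counter now 10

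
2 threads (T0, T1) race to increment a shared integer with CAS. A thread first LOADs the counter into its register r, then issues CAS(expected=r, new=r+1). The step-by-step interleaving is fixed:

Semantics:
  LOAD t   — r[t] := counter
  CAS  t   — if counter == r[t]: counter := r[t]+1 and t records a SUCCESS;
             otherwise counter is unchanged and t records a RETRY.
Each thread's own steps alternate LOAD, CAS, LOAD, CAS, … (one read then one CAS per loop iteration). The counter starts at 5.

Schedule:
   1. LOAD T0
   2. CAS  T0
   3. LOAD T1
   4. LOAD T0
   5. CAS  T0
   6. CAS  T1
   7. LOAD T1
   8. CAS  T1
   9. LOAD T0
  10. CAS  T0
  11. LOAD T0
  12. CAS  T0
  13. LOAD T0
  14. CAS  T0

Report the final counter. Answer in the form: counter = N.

step 1: T0 LOAD ⇒ load; ctr=5 reg=5
step 2: T0 CAS ⇒ ok; ctr=6 reg=5
step 3: T1 LOAD ⇒ load; ctr=6 reg=6
step 4: T0 LOAD ⇒ load; ctr=6 reg=6
step 5: T0 CAS ⇒ ok; ctr=7 reg=6
step 6: T1 CAS ⇒ retry; ctr=7 reg=6
step 7: T1 LOAD ⇒ load; ctr=7 reg=7
step 8: T1 CAS ⇒ ok; ctr=8 reg=7
step 9: T0 LOAD ⇒ load; ctr=8 reg=8
step 10: T0 CAS ⇒ ok; ctr=9 reg=8
step 11: T0 LOAD ⇒ load; ctr=9 reg=9
step 12: T0 CAS ⇒ ok; ctr=10 reg=9
step 13: T0 LOAD ⇒ load; ctr=10 reg=10
step 14: T0 CAS ⇒ ok; ctr=11 reg=10

counter = 11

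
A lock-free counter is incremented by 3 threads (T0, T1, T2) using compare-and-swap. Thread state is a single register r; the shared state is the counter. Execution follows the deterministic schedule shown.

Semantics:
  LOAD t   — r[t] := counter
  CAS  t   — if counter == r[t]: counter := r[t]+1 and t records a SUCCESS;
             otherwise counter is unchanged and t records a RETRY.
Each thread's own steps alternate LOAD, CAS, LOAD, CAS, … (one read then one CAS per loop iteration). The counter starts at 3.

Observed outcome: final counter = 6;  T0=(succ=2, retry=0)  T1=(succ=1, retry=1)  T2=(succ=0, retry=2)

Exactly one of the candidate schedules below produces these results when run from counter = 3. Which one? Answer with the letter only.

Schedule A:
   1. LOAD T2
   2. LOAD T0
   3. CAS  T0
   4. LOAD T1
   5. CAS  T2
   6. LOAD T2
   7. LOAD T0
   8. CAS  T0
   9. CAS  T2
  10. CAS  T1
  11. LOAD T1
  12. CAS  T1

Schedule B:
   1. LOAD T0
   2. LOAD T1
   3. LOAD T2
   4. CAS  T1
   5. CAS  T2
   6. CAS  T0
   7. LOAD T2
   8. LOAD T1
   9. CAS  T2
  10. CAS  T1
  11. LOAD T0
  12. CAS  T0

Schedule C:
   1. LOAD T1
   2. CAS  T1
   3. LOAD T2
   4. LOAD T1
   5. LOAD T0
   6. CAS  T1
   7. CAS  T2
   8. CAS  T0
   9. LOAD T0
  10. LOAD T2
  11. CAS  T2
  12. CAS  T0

A

Simulating candidate A:
1. LOAD T2 → mem=3 r[T2]=3 [LOAD]
2. LOAD T0 → mem=3 r[T0]=3 [LOAD]
3. CAS T0 → mem=4 r[T0]=3 [OK]
4. LOAD T1 → mem=4 r[T1]=4 [LOAD]
5. CAS T2 → mem=4 r[T2]=3 [RETRY]
6. LOAD T2 → mem=4 r[T2]=4 [LOAD]
7. LOAD T0 → mem=4 r[T0]=4 [LOAD]
8. CAS T0 → mem=5 r[T0]=4 [OK]
9. CAS T2 → mem=5 r[T2]=4 [RETRY]
10. CAS T1 → mem=5 r[T1]=4 [RETRY]
11. LOAD T1 → mem=5 r[T1]=5 [LOAD]
12. CAS T1 → mem=6 r[T1]=5 [OK]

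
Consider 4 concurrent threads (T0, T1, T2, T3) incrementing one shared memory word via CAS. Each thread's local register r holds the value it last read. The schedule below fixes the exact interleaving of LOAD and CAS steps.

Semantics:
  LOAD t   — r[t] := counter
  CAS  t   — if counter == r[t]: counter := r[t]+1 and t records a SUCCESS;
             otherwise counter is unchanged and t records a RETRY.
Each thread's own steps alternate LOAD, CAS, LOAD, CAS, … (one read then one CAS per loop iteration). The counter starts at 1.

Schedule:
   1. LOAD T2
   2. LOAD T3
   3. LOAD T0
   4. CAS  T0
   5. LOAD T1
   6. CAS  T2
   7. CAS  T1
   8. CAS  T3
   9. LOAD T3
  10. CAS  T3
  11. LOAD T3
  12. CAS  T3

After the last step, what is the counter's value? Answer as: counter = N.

[1] T2.load  rd  (counter 1, T2.r 1)
[2] T3.load  rd  (counter 1, T3.r 1)
[3] T0.load  rd  (counter 1, T0.r 1)
[4] T0.cas  hit  (counter 2, T0.r 1)
[5] T1.load  rd  (counter 2, T1.r 2)
[6] T2.cas  miss  (counter 2, T2.r 1)
[7] T1.cas  hit  (counter 3, T1.r 2)
[8] T3.cas  miss  (counter 3, T3.r 1)
[9] T3.load  rd  (counter 3, T3.r 3)
[10] T3.cas  hit  (counter 4, T3.r 3)
[11] T3.load  rd  (counter 4, T3.r 4)
[12] T3.cas  hit  (counter 5, T3.r 4)

counter = 5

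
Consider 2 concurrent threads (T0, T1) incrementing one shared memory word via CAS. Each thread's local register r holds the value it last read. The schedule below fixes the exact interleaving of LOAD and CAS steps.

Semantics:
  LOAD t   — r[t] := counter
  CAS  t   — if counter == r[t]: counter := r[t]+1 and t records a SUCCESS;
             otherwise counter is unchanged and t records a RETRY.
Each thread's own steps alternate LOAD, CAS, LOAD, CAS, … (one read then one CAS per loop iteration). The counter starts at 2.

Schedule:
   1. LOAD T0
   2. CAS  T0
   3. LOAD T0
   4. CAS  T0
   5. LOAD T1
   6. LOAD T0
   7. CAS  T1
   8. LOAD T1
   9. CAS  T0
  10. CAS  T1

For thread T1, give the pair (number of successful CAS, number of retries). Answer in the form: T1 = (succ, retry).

step 1: T0 LOAD ⇒ load; ctr=2 reg=2
step 2: T0 CAS ⇒ ok; ctr=3 reg=2
step 3: T0 LOAD ⇒ load; ctr=3 reg=3
step 4: T0 CAS ⇒ ok; ctr=4 reg=3
step 5: T1 LOAD ⇒ load; ctr=4 reg=4
step 6: T0 LOAD ⇒ load; ctr=4 reg=4
step 7: T1 CAS ⇒ ok; ctr=5 reg=4
step 8: T1 LOAD ⇒ load; ctr=5 reg=5
step 9: T0 CAS ⇒ retry; ctr=5 reg=4
step 10: T1 CAS ⇒ ok; ctr=6 reg=5

T1 = (2, 0)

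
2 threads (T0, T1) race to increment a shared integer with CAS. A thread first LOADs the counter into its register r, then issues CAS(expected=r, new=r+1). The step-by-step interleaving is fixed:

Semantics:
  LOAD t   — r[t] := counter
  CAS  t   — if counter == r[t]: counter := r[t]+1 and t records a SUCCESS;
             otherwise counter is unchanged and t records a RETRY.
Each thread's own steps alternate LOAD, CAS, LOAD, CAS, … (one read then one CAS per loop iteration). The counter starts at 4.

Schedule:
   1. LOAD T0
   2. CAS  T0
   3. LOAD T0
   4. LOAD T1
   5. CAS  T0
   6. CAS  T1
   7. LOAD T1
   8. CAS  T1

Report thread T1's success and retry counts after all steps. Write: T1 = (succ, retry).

   1) LOAD T0:  M=4  r_T0=4
   2) CAS  T0:  M=5  r_T0=4 ✓
   3) LOAD T0:  M=5  r_T0=5
   4) LOAD T1:  M=5  r_T1=5
   5) CAS  T0:  M=6  r_T0=5 ✓
   6) CAS  T1:  M=6  r_T1=5 ✗
   7) LOAD T1:  M=6  r_T1=6
   8) CAS  T1:  M=7  r_T1=6 ✓

T1 = (1, 1)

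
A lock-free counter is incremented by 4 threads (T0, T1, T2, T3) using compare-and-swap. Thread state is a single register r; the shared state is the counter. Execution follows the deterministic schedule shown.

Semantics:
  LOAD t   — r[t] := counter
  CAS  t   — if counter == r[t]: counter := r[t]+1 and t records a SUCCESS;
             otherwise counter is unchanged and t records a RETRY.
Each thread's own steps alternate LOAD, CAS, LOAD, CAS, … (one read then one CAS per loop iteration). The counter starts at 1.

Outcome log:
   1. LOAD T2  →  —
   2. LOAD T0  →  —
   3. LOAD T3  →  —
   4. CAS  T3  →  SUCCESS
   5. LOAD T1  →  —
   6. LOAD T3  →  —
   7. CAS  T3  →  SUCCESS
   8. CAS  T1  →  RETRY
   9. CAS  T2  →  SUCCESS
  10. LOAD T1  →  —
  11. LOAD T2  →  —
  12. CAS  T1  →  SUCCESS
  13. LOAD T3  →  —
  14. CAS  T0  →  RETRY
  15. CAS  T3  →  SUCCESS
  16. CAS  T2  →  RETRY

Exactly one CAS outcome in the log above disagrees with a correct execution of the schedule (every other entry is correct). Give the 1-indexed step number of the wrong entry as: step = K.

Reference trace:
[1] T2.load  rd  (counter 1, T2.r 1)
[2] T0.load  rd  (counter 1, T0.r 1)
[3] T3.load  rd  (counter 1, T3.r 1)
[4] T3.cas  hit  (counter 2, T3.r 1)
[5] T1.load  rd  (counter 2, T1.r 2)
[6] T3.load  rd  (counter 2, T3.r 2)
[7] T3.cas  hit  (counter 3, T3.r 2)
[8] T1.cas  miss  (counter 3, T1.r 2)
[9] T2.cas  miss  (counter 3, T2.r 1)
[10] T1.load  rd  (counter 3, T1.r 3)
[11] T2.load  rd  (counter 3, T2.r 3)
[12] T1.cas  hit  (counter 4, T1.r 3)
[13] T3.load  rd  (counter 4, T3.r 4)
[14] T0.cas  miss  (counter 4, T0.r 1)
[15] T3.cas  hit  (counter 5, T3.r 4)
[16] T2.cas  miss  (counter 5, T2.r 3)
Mismatch at 9.

step = 9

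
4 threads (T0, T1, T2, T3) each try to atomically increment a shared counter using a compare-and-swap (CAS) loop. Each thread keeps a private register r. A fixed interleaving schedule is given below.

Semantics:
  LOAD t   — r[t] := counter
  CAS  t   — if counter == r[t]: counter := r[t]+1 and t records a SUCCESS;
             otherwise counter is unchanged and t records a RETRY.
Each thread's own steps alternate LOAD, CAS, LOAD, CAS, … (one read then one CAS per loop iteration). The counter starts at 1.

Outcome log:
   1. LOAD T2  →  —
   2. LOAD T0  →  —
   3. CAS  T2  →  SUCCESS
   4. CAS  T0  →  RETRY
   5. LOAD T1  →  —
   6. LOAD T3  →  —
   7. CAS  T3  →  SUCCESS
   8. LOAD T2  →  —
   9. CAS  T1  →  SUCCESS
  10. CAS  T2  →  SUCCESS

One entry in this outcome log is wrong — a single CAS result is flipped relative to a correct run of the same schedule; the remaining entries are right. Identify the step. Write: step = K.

Reference trace:
T2 LOAD — after: cnt=1, r=1 — load
T0 LOAD — after: cnt=1, r=1 — load
T2 CAS — after: cnt=2, r=1 — ok
T0 CAS — after: cnt=2, r=1 — retry
T1 LOAD — after: cnt=2, r=2 — load
T3 LOAD — after: cnt=2, r=2 — load
T3 CAS — after: cnt=3, r=2 — ok
T2 LOAD — after: cnt=3, r=3 — load
T1 CAS — after: cnt=3, r=2 — retry
T2 CAS — after: cnt=4, r=3 — ok
Flip is step 9.

step = 9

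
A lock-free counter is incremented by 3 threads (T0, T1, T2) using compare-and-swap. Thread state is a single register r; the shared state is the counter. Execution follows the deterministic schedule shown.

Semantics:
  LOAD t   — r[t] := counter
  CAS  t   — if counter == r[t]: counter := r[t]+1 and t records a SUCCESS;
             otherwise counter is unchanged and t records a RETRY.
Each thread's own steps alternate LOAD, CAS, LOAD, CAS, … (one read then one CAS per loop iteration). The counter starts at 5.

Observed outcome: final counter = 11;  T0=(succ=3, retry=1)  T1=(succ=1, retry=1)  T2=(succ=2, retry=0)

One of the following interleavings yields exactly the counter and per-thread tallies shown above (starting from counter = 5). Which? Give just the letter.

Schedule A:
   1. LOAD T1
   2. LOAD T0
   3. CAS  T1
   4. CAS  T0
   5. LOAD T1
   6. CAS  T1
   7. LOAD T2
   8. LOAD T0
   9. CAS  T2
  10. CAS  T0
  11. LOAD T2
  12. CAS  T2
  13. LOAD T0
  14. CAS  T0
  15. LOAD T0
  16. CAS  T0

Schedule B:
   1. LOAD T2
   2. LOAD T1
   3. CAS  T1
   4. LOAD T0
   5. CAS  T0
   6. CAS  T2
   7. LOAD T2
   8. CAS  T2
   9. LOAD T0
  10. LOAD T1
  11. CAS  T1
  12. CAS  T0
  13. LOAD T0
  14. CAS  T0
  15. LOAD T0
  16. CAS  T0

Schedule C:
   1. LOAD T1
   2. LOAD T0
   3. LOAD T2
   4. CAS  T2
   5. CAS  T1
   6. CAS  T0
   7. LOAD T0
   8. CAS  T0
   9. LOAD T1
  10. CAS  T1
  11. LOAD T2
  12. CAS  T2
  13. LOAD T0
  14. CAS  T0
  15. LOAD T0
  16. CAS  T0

C

Tracing schedule C:
T1 LOAD — after: cnt=5, r=5 — load
T0 LOAD — after: cnt=5, r=5 — load
T2 LOAD — after: cnt=5, r=5 — load
T2 CAS — after: cnt=6, r=5 — ok
T1 CAS — after: cnt=6, r=5 — retry
T0 CAS — after: cnt=6, r=5 — retry
T0 LOAD — after: cnt=6, r=6 — load
T0 CAS — after: cnt=7, r=6 — ok
T1 LOAD — after: cnt=7, r=7 — load
T1 CAS — after: cnt=8, r=7 — ok
T2 LOAD — after: cnt=8, r=8 — load
T2 CAS — after: cnt=9, r=8 — ok
T0 LOAD — after: cnt=9, r=9 — load
T0 CAS — after: cnt=10, r=9 — ok
T0 LOAD — after: cnt=10, r=10 — load
T0 CAS — after: cnt=11, r=10 — ok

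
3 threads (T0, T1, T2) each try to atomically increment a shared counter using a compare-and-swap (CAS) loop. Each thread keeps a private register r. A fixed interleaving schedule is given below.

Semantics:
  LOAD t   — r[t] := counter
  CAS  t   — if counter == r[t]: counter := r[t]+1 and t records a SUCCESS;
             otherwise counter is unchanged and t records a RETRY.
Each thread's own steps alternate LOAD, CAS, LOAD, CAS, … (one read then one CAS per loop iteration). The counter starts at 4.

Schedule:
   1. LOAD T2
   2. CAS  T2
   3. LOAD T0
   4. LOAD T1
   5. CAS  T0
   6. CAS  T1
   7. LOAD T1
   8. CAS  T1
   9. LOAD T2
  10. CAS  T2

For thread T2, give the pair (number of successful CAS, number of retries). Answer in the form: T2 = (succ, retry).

T2 = (2, 0)

[1] T2.load  rd  (counter 4, T2.r 4)
[2] T2.cas  hit  (counter 5, T2.r 4)
[3] T0.load  rd  (counter 5, T0.r 5)
[4] T1.load  rd  (counter 5, T1.r 5)
[5] T0.cas  hit  (counter 6, T0.r 5)
[6] T1.cas  miss  (counter 6, T1.r 5)
[7] T1.load  rd  (counter 6, T1.r 6)
[8] T1.cas  hit  (counter 7, T1.r 6)
[9] T2.load  rd  (counter 7, T2.r 7)
[10] T2.cas  hit  (counter 8, T2.r 7)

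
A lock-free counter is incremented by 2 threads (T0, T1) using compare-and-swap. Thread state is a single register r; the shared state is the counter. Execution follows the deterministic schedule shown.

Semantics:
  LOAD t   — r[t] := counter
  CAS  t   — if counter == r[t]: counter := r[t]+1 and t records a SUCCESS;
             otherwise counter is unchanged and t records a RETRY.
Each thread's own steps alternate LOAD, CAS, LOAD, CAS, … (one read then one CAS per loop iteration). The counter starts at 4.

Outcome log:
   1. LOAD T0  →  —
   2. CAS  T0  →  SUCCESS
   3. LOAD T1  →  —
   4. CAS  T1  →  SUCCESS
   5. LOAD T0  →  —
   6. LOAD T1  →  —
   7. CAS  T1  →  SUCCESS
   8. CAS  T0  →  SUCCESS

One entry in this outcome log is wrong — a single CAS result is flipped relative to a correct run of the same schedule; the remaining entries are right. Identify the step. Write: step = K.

step = 8

Re-executing:
#1 T0 reads 4
#2 T0 CAS(4→5) writes; counter now 5
#3 T1 reads 5
#4 T1 CAS(5→6) writes; counter now 6
#5 T0 reads 6
#6 T1 reads 6
#7 T1 CAS(6→7) writes; counter now 7
#8 T0 CAS(6→7) fails; counter now 7
Flip is step 8.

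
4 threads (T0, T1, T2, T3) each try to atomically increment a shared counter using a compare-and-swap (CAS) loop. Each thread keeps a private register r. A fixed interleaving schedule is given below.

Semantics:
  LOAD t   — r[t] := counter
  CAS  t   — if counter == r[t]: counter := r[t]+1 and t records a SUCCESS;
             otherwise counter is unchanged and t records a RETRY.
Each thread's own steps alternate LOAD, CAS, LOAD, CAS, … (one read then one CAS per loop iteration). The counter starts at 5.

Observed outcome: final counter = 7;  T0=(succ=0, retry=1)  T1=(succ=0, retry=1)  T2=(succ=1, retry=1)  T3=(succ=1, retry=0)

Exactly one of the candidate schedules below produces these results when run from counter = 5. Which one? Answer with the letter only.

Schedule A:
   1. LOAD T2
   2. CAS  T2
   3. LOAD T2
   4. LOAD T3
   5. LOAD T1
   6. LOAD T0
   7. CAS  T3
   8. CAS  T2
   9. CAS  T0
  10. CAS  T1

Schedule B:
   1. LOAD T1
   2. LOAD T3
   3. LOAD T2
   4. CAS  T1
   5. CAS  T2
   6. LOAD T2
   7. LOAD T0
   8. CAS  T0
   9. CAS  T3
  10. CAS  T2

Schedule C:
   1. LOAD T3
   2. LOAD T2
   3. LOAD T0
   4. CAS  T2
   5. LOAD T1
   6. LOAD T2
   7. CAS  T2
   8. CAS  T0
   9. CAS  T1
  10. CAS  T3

A

Tracing schedule A:
[1] T2.load  rd  (counter 5, T2.r 5)
[2] T2.cas  hit  (counter 6, T2.r 5)
[3] T2.load  rd  (counter 6, T2.r 6)
[4] T3.load  rd  (counter 6, T3.r 6)
[5] T1.load  rd  (counter 6, T1.r 6)
[6] T0.load  rd  (counter 6, T0.r 6)
[7] T3.cas  hit  (counter 7, T3.r 6)
[8] T2.cas  miss  (counter 7, T2.r 6)
[9] T0.cas  miss  (counter 7, T0.r 6)
[10] T1.cas  miss  (counter 7, T1.r 6)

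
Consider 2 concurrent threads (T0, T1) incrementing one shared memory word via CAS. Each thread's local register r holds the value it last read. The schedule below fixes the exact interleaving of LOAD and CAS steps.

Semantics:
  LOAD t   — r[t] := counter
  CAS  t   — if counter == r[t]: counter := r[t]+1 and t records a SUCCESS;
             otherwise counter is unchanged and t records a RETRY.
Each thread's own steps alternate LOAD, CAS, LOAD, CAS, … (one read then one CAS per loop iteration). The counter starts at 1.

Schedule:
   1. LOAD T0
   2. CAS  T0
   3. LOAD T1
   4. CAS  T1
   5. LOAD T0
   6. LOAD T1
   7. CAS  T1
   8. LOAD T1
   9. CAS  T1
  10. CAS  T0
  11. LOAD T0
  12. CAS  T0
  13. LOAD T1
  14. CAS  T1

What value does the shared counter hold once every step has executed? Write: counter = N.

counter = 7

step 1: T0 LOAD ⇒ load; ctr=1 reg=1
step 2: T0 CAS ⇒ ok; ctr=2 reg=1
step 3: T1 LOAD ⇒ load; ctr=2 reg=2
step 4: T1 CAS ⇒ ok; ctr=3 reg=2
step 5: T0 LOAD ⇒ load; ctr=3 reg=3
step 6: T1 LOAD ⇒ load; ctr=3 reg=3
step 7: T1 CAS ⇒ ok; ctr=4 reg=3
step 8: T1 LOAD ⇒ load; ctr=4 reg=4
step 9: T1 CAS ⇒ ok; ctr=5 reg=4
step 10: T0 CAS ⇒ retry; ctr=5 reg=3
step 11: T0 LOAD ⇒ load; ctr=5 reg=5
step 12: T0 CAS ⇒ ok; ctr=6 reg=5
step 13: T1 LOAD ⇒ load; ctr=6 reg=6
step 14: T1 CAS ⇒ ok; ctr=7 reg=6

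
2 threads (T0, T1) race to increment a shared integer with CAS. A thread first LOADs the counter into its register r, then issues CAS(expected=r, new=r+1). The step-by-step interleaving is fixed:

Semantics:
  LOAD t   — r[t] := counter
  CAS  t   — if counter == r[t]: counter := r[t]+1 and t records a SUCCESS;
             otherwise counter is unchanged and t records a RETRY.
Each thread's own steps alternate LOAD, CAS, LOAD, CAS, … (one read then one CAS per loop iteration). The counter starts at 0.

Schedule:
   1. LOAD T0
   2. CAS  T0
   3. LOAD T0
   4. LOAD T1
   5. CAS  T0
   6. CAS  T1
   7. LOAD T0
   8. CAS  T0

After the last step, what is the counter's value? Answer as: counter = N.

counter = 3

#1 T0 reads 0
#2 T0 CAS(0→1) writes; counter now 1
#3 T0 reads 1
#4 T1 reads 1
#5 T0 CAS(1→2) writes; counter now 2
#6 T1 CAS(1→2) fails; counter now 2
#7 T0 reads 2
#8 T0 CAS(2→3) writes; counter now 3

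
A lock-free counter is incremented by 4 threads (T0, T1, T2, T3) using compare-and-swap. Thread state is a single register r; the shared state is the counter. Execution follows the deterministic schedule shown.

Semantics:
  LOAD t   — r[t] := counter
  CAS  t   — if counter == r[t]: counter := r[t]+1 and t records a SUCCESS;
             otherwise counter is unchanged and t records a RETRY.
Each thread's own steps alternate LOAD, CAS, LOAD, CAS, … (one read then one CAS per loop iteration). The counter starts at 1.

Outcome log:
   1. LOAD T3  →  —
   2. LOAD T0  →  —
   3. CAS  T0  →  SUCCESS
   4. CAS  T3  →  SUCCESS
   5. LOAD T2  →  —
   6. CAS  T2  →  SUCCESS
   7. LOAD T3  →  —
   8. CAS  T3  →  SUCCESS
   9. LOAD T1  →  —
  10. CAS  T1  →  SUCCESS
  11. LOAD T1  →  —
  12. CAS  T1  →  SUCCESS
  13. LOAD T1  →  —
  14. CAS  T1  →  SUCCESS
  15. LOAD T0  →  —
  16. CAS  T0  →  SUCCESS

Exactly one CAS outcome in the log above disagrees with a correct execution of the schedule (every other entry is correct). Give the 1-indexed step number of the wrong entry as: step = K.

Reference trace:
1. LOAD T3 → mem=1 r[T3]=1 [LOAD]
2. LOAD T0 → mem=1 r[T0]=1 [LOAD]
3. CAS T0 → mem=2 r[T0]=1 [OK]
4. CAS T3 → mem=2 r[T3]=1 [RETRY]
5. LOAD T2 → mem=2 r[T2]=2 [LOAD]
6. CAS T2 → mem=3 r[T2]=2 [OK]
7. LOAD T3 → mem=3 r[T3]=3 [LOAD]
8. CAS T3 → mem=4 r[T3]=3 [OK]
9. LOAD T1 → mem=4 r[T1]=4 [LOAD]
10. CAS T1 → mem=5 r[T1]=4 [OK]
11. LOAD T1 → mem=5 r[T1]=5 [LOAD]
12. CAS T1 → mem=6 r[T1]=5 [OK]
13. LOAD T1 → mem=6 r[T1]=6 [LOAD]
14. CAS T1 → mem=7 r[T1]=6 [OK]
15. LOAD T0 → mem=7 r[T0]=7 [LOAD]
16. CAS T0 → mem=8 r[T0]=7 [OK]
Mismatch at 4.

step = 4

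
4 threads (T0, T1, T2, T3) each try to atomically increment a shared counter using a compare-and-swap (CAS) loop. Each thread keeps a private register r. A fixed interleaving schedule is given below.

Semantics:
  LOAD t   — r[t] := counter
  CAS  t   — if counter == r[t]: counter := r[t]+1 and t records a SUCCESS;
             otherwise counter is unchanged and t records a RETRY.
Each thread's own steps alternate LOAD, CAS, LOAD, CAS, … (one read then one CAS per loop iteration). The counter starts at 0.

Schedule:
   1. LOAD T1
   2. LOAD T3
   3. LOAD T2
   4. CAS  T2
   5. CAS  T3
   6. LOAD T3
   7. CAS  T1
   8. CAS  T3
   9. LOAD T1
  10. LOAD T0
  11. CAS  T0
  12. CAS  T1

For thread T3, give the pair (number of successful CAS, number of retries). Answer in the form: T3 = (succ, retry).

T1 LOAD — after: cnt=0, r=0 — load
T3 LOAD — after: cnt=0, r=0 — load
T2 LOAD — after: cnt=0, r=0 — load
T2 CAS — after: cnt=1, r=0 — ok
T3 CAS — after: cnt=1, r=0 — retry
T3 LOAD — after: cnt=1, r=1 — load
T1 CAS — after: cnt=1, r=0 — retry
T3 CAS — after: cnt=2, r=1 — ok
T1 LOAD — after: cnt=2, r=2 — load
T0 LOAD — after: cnt=2, r=2 — load
T0 CAS — after: cnt=3, r=2 — ok
T1 CAS — after: cnt=3, r=2 — retry

T3 = (1, 1)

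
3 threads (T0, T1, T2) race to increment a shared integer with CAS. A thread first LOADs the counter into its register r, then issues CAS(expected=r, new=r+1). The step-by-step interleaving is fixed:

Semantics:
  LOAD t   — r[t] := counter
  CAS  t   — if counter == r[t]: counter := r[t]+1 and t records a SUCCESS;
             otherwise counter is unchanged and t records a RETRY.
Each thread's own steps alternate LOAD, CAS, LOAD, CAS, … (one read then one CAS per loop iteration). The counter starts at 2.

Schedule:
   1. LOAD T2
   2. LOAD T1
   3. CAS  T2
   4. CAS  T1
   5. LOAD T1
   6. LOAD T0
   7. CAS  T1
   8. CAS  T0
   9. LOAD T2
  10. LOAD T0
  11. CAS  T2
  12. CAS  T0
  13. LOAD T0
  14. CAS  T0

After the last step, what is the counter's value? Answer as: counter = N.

counter = 6

T2 LOAD — after: cnt=2, r=2 — load
T1 LOAD — after: cnt=2, r=2 — load
T2 CAS — after: cnt=3, r=2 — ok
T1 CAS — after: cnt=3, r=2 — retry
T1 LOAD — after: cnt=3, r=3 — load
T0 LOAD — after: cnt=3, r=3 — load
T1 CAS — after: cnt=4, r=3 — ok
T0 CAS — after: cnt=4, r=3 — retry
T2 LOAD — after: cnt=4, r=4 — load
T0 LOAD — after: cnt=4, r=4 — load
T2 CAS — after: cnt=5, r=4 — ok
T0 CAS — after: cnt=5, r=4 — retry
T0 LOAD — after: cnt=5, r=5 — load
T0 CAS — after: cnt=6, r=5 — ok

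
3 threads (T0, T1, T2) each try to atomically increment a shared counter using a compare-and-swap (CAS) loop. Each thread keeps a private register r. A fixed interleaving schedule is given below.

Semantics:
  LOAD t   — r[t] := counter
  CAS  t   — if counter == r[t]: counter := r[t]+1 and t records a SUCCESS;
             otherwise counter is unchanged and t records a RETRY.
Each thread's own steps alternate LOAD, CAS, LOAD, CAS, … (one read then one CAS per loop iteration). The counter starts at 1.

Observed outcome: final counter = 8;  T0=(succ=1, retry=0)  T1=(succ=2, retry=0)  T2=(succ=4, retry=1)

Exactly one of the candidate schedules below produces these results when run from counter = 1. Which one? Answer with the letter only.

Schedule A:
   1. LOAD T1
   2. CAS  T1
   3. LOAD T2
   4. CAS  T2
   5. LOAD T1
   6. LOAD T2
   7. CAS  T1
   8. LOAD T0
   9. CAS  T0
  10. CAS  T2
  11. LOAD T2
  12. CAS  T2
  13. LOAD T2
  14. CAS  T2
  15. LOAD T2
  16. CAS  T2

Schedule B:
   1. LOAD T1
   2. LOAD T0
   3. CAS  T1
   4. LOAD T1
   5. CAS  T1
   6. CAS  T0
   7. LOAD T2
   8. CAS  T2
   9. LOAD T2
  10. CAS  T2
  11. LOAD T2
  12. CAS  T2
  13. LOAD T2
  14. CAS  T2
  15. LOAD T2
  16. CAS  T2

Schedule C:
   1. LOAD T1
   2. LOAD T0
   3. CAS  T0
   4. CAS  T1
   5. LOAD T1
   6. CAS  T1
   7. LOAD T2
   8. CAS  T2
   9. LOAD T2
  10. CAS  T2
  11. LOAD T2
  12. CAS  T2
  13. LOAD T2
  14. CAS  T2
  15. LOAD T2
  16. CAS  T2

Simulating candidate A:
T1 LOAD — after: cnt=1, r=1 — load
T1 CAS — after: cnt=2, r=1 — ok
T2 LOAD — after: cnt=2, r=2 — load
T2 CAS — after: cnt=3, r=2 — ok
T1 LOAD — after: cnt=3, r=3 — load
T2 LOAD — after: cnt=3, r=3 — load
T1 CAS — after: cnt=4, r=3 — ok
T0 LOAD — after: cnt=4, r=4 — load
T0 CAS — after: cnt=5, r=4 — ok
T2 CAS — after: cnt=5, r=3 — retry
T2 LOAD — after: cnt=5, r=5 — load
T2 CAS — after: cnt=6, r=5 — ok
T2 LOAD — after: cnt=6, r=6 — load
T2 CAS — after: cnt=7, r=6 — ok
T2 LOAD — after: cnt=7, r=7 — load
T2 CAS — after: cnt=8, r=7 — ok

A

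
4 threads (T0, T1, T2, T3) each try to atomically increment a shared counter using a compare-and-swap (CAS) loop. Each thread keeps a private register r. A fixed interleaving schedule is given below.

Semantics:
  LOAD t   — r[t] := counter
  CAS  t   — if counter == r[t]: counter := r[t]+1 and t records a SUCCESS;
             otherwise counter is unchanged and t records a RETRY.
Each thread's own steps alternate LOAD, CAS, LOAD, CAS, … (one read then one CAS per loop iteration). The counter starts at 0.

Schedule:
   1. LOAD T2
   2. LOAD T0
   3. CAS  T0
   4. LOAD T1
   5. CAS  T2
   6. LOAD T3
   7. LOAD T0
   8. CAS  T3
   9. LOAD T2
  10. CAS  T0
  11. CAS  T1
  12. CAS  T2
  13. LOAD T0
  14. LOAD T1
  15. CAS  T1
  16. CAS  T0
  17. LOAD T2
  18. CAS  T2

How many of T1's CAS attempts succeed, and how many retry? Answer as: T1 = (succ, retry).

step 1: T2 LOAD ⇒ load; ctr=0 reg=0
step 2: T0 LOAD ⇒ load; ctr=0 reg=0
step 3: T0 CAS ⇒ ok; ctr=1 reg=0
step 4: T1 LOAD ⇒ load; ctr=1 reg=1
step 5: T2 CAS ⇒ retry; ctr=1 reg=0
step 6: T3 LOAD ⇒ load; ctr=1 reg=1
step 7: T0 LOAD ⇒ load; ctr=1 reg=1
step 8: T3 CAS ⇒ ok; ctr=2 reg=1
step 9: T2 LOAD ⇒ load; ctr=2 reg=2
step 10: T0 CAS ⇒ retry; ctr=2 reg=1
step 11: T1 CAS ⇒ retry; ctr=2 reg=1
step 12: T2 CAS ⇒ ok; ctr=3 reg=2
step 13: T0 LOAD ⇒ load; ctr=3 reg=3
step 14: T1 LOAD ⇒ load; ctr=3 reg=3
step 15: T1 CAS ⇒ ok; ctr=4 reg=3
step 16: T0 CAS ⇒ retry; ctr=4 reg=3
step 17: T2 LOAD ⇒ load; ctr=4 reg=4
step 18: T2 CAS ⇒ ok; ctr=5 reg=4

T1 = (1, 1)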